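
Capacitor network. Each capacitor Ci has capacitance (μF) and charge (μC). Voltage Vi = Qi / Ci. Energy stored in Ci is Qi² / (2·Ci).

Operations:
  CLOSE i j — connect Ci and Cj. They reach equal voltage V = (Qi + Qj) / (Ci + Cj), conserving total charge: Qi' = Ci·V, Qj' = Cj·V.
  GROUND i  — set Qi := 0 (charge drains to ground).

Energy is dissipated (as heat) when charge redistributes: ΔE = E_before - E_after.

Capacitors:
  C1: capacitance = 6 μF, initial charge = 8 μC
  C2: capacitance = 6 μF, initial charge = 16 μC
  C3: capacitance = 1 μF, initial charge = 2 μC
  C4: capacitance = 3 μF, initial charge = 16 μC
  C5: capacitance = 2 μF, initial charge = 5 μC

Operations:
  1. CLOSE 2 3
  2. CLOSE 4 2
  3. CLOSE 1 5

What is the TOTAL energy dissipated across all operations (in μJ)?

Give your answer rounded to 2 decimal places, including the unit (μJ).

Answer: 8.84 μJ

Derivation:
Initial: C1(6μF, Q=8μC, V=1.33V), C2(6μF, Q=16μC, V=2.67V), C3(1μF, Q=2μC, V=2.00V), C4(3μF, Q=16μC, V=5.33V), C5(2μF, Q=5μC, V=2.50V)
Op 1: CLOSE 2-3: Q_total=18.00, C_total=7.00, V=2.57; Q2=15.43, Q3=2.57; dissipated=0.190
Op 2: CLOSE 4-2: Q_total=31.43, C_total=9.00, V=3.49; Q4=10.48, Q2=20.95; dissipated=7.628
Op 3: CLOSE 1-5: Q_total=13.00, C_total=8.00, V=1.62; Q1=9.75, Q5=3.25; dissipated=1.021
Total dissipated: 8.839 μJ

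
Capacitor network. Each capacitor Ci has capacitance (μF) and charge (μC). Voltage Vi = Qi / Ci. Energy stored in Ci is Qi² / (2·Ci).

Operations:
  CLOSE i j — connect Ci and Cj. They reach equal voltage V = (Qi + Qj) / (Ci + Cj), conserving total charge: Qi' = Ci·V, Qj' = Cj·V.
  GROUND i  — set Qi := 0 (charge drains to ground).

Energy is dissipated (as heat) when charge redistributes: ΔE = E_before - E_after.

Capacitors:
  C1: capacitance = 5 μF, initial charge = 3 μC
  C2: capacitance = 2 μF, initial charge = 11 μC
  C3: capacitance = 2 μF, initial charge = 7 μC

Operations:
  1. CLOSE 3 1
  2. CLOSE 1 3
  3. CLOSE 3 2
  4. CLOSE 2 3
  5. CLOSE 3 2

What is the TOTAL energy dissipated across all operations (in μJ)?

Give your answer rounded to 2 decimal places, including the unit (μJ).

Initial: C1(5μF, Q=3μC, V=0.60V), C2(2μF, Q=11μC, V=5.50V), C3(2μF, Q=7μC, V=3.50V)
Op 1: CLOSE 3-1: Q_total=10.00, C_total=7.00, V=1.43; Q3=2.86, Q1=7.14; dissipated=6.007
Op 2: CLOSE 1-3: Q_total=10.00, C_total=7.00, V=1.43; Q1=7.14, Q3=2.86; dissipated=0.000
Op 3: CLOSE 3-2: Q_total=13.86, C_total=4.00, V=3.46; Q3=6.93, Q2=6.93; dissipated=8.288
Op 4: CLOSE 2-3: Q_total=13.86, C_total=4.00, V=3.46; Q2=6.93, Q3=6.93; dissipated=0.000
Op 5: CLOSE 3-2: Q_total=13.86, C_total=4.00, V=3.46; Q3=6.93, Q2=6.93; dissipated=0.000
Total dissipated: 14.295 μJ

Answer: 14.30 μJ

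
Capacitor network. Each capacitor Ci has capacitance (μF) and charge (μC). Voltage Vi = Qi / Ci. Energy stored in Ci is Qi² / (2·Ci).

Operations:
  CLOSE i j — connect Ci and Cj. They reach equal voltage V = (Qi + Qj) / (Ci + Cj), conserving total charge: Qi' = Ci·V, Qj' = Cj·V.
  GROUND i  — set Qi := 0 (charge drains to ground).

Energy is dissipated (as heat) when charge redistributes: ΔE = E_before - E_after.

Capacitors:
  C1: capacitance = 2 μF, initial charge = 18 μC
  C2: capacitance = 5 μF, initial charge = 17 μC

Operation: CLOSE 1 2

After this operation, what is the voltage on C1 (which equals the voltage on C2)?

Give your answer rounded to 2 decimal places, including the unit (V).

Initial: C1(2μF, Q=18μC, V=9.00V), C2(5μF, Q=17μC, V=3.40V)
Op 1: CLOSE 1-2: Q_total=35.00, C_total=7.00, V=5.00; Q1=10.00, Q2=25.00; dissipated=22.400

Answer: 5.00 V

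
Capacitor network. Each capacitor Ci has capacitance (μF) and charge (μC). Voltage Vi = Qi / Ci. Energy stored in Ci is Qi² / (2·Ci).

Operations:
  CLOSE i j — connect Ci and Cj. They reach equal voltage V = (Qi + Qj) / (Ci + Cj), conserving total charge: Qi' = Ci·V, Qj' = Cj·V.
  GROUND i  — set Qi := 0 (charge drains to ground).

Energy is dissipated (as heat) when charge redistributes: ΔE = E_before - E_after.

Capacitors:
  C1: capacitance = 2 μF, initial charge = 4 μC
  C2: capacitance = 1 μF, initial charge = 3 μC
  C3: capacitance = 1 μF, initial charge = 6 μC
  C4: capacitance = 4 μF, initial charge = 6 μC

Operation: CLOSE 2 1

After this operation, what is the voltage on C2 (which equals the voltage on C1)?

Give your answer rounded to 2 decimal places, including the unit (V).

Initial: C1(2μF, Q=4μC, V=2.00V), C2(1μF, Q=3μC, V=3.00V), C3(1μF, Q=6μC, V=6.00V), C4(4μF, Q=6μC, V=1.50V)
Op 1: CLOSE 2-1: Q_total=7.00, C_total=3.00, V=2.33; Q2=2.33, Q1=4.67; dissipated=0.333

Answer: 2.33 V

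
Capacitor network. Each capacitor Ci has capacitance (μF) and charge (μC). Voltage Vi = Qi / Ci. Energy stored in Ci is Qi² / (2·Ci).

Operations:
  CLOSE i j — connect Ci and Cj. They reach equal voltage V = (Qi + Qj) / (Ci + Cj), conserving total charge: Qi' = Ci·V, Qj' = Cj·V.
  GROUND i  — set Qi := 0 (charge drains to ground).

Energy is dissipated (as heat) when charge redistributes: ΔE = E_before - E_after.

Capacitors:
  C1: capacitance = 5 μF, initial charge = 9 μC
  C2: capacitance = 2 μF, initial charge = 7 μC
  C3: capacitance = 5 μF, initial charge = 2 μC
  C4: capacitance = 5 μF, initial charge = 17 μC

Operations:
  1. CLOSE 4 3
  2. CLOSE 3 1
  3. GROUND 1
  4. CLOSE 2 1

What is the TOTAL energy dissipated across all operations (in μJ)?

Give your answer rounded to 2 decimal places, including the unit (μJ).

Answer: 28.57 μJ

Derivation:
Initial: C1(5μF, Q=9μC, V=1.80V), C2(2μF, Q=7μC, V=3.50V), C3(5μF, Q=2μC, V=0.40V), C4(5μF, Q=17μC, V=3.40V)
Op 1: CLOSE 4-3: Q_total=19.00, C_total=10.00, V=1.90; Q4=9.50, Q3=9.50; dissipated=11.250
Op 2: CLOSE 3-1: Q_total=18.50, C_total=10.00, V=1.85; Q3=9.25, Q1=9.25; dissipated=0.013
Op 3: GROUND 1: Q1=0; energy lost=8.556
Op 4: CLOSE 2-1: Q_total=7.00, C_total=7.00, V=1.00; Q2=2.00, Q1=5.00; dissipated=8.750
Total dissipated: 28.569 μJ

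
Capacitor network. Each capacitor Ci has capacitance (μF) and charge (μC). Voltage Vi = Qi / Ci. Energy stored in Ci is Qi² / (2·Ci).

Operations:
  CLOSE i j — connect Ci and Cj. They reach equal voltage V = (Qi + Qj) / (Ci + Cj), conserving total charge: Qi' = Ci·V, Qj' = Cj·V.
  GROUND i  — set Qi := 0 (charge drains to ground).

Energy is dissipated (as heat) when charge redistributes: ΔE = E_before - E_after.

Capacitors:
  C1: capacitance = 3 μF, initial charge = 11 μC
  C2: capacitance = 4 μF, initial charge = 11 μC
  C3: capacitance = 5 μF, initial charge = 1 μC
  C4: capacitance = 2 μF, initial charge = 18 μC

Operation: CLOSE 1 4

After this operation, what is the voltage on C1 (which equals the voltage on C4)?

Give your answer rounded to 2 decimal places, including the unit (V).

Initial: C1(3μF, Q=11μC, V=3.67V), C2(4μF, Q=11μC, V=2.75V), C3(5μF, Q=1μC, V=0.20V), C4(2μF, Q=18μC, V=9.00V)
Op 1: CLOSE 1-4: Q_total=29.00, C_total=5.00, V=5.80; Q1=17.40, Q4=11.60; dissipated=17.067

Answer: 5.80 V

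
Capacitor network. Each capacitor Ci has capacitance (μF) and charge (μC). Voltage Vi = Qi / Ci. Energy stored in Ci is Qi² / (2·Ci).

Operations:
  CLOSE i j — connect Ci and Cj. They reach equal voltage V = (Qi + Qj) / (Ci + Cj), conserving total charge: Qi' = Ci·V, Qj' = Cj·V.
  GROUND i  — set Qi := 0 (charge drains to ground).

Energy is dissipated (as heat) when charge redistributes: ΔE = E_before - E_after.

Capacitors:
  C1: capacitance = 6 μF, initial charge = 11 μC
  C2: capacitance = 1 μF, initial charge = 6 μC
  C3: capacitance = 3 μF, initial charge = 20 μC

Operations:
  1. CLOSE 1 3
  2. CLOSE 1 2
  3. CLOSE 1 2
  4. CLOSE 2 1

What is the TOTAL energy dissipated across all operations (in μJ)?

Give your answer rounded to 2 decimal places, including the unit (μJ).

Answer: 26.16 μJ

Derivation:
Initial: C1(6μF, Q=11μC, V=1.83V), C2(1μF, Q=6μC, V=6.00V), C3(3μF, Q=20μC, V=6.67V)
Op 1: CLOSE 1-3: Q_total=31.00, C_total=9.00, V=3.44; Q1=20.67, Q3=10.33; dissipated=23.361
Op 2: CLOSE 1-2: Q_total=26.67, C_total=7.00, V=3.81; Q1=22.86, Q2=3.81; dissipated=2.799
Op 3: CLOSE 1-2: Q_total=26.67, C_total=7.00, V=3.81; Q1=22.86, Q2=3.81; dissipated=0.000
Op 4: CLOSE 2-1: Q_total=26.67, C_total=7.00, V=3.81; Q2=3.81, Q1=22.86; dissipated=0.000
Total dissipated: 26.160 μJ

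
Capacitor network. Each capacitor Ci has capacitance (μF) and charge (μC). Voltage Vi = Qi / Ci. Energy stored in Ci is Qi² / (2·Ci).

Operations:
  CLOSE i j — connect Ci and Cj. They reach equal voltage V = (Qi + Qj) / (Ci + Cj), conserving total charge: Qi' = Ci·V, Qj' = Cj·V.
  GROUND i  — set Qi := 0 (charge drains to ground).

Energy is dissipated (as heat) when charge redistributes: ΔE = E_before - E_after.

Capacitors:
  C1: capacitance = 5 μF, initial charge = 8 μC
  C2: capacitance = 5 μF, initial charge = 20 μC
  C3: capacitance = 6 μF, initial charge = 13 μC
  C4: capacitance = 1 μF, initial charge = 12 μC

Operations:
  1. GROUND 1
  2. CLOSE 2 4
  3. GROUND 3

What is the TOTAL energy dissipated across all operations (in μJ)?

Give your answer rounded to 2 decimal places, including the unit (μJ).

Initial: C1(5μF, Q=8μC, V=1.60V), C2(5μF, Q=20μC, V=4.00V), C3(6μF, Q=13μC, V=2.17V), C4(1μF, Q=12μC, V=12.00V)
Op 1: GROUND 1: Q1=0; energy lost=6.400
Op 2: CLOSE 2-4: Q_total=32.00, C_total=6.00, V=5.33; Q2=26.67, Q4=5.33; dissipated=26.667
Op 3: GROUND 3: Q3=0; energy lost=14.083
Total dissipated: 47.150 μJ

Answer: 47.15 μJ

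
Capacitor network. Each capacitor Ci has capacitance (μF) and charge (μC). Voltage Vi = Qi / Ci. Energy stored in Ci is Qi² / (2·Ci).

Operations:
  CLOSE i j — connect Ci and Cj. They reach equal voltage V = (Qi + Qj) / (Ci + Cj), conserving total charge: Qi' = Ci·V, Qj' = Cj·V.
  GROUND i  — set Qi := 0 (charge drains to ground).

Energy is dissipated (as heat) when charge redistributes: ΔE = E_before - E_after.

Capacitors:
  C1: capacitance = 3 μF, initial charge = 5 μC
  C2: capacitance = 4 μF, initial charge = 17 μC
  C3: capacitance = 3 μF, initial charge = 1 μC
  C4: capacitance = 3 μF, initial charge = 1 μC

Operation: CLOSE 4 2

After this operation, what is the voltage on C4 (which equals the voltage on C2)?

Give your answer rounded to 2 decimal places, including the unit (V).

Initial: C1(3μF, Q=5μC, V=1.67V), C2(4μF, Q=17μC, V=4.25V), C3(3μF, Q=1μC, V=0.33V), C4(3μF, Q=1μC, V=0.33V)
Op 1: CLOSE 4-2: Q_total=18.00, C_total=7.00, V=2.57; Q4=7.71, Q2=10.29; dissipated=13.149

Answer: 2.57 V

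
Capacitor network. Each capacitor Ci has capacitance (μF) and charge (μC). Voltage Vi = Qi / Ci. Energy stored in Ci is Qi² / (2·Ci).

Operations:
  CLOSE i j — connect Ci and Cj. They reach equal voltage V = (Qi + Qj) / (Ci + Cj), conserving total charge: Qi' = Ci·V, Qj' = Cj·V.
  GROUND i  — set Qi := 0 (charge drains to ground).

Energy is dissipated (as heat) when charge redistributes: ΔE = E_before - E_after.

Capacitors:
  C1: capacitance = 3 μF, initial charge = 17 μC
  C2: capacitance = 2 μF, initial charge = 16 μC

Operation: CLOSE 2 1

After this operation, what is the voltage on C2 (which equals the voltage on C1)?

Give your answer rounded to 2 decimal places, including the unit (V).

Answer: 6.60 V

Derivation:
Initial: C1(3μF, Q=17μC, V=5.67V), C2(2μF, Q=16μC, V=8.00V)
Op 1: CLOSE 2-1: Q_total=33.00, C_total=5.00, V=6.60; Q2=13.20, Q1=19.80; dissipated=3.267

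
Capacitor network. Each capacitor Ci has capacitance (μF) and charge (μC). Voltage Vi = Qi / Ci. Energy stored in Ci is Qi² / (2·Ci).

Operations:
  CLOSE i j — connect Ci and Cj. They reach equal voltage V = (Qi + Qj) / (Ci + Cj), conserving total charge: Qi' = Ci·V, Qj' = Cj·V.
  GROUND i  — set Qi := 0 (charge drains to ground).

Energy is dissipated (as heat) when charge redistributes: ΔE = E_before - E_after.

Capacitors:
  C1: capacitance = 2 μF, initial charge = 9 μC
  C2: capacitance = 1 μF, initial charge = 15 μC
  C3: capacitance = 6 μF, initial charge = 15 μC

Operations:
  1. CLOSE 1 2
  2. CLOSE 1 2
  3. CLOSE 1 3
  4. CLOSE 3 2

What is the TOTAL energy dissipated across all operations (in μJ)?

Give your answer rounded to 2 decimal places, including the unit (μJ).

Answer: 66.73 μJ

Derivation:
Initial: C1(2μF, Q=9μC, V=4.50V), C2(1μF, Q=15μC, V=15.00V), C3(6μF, Q=15μC, V=2.50V)
Op 1: CLOSE 1-2: Q_total=24.00, C_total=3.00, V=8.00; Q1=16.00, Q2=8.00; dissipated=36.750
Op 2: CLOSE 1-2: Q_total=24.00, C_total=3.00, V=8.00; Q1=16.00, Q2=8.00; dissipated=0.000
Op 3: CLOSE 1-3: Q_total=31.00, C_total=8.00, V=3.88; Q1=7.75, Q3=23.25; dissipated=22.688
Op 4: CLOSE 3-2: Q_total=31.25, C_total=7.00, V=4.46; Q3=26.79, Q2=4.46; dissipated=7.292
Total dissipated: 66.730 μJ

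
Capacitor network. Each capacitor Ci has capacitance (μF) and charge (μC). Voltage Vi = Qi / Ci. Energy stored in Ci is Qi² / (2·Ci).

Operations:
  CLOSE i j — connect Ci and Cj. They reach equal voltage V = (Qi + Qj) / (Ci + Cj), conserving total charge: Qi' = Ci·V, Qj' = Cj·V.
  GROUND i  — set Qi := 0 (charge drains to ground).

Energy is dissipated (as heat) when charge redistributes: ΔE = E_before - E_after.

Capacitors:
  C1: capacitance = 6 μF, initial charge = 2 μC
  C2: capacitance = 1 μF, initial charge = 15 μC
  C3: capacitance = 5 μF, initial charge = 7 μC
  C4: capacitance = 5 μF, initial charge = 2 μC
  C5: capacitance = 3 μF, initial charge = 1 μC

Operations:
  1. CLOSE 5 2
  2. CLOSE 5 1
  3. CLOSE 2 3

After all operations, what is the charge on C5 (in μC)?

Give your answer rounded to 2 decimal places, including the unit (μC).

Initial: C1(6μF, Q=2μC, V=0.33V), C2(1μF, Q=15μC, V=15.00V), C3(5μF, Q=7μC, V=1.40V), C4(5μF, Q=2μC, V=0.40V), C5(3μF, Q=1μC, V=0.33V)
Op 1: CLOSE 5-2: Q_total=16.00, C_total=4.00, V=4.00; Q5=12.00, Q2=4.00; dissipated=80.667
Op 2: CLOSE 5-1: Q_total=14.00, C_total=9.00, V=1.56; Q5=4.67, Q1=9.33; dissipated=13.444
Op 3: CLOSE 2-3: Q_total=11.00, C_total=6.00, V=1.83; Q2=1.83, Q3=9.17; dissipated=2.817
Final charges: Q1=9.33, Q2=1.83, Q3=9.17, Q4=2.00, Q5=4.67

Answer: 4.67 μC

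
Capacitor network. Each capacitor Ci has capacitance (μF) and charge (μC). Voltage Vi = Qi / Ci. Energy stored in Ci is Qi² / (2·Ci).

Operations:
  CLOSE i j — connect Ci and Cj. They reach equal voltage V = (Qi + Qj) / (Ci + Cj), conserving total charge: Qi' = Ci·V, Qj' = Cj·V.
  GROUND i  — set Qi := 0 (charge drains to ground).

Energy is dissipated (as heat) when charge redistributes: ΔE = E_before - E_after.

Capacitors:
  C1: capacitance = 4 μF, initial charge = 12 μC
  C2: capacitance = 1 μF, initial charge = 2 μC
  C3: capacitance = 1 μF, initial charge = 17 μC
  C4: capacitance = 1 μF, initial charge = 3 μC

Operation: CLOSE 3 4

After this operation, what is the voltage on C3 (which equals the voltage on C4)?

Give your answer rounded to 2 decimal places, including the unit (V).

Initial: C1(4μF, Q=12μC, V=3.00V), C2(1μF, Q=2μC, V=2.00V), C3(1μF, Q=17μC, V=17.00V), C4(1μF, Q=3μC, V=3.00V)
Op 1: CLOSE 3-4: Q_total=20.00, C_total=2.00, V=10.00; Q3=10.00, Q4=10.00; dissipated=49.000

Answer: 10.00 V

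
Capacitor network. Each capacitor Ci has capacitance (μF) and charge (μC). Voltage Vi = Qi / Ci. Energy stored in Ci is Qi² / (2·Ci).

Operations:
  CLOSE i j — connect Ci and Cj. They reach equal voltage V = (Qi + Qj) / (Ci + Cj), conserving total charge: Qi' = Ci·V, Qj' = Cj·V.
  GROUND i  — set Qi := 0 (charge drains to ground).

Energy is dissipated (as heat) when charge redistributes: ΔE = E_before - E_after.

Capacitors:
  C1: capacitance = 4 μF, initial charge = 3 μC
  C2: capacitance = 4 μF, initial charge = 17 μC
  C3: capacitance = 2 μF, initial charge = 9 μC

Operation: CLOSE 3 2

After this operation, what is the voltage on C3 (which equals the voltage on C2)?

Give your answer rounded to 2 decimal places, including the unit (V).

Answer: 4.33 V

Derivation:
Initial: C1(4μF, Q=3μC, V=0.75V), C2(4μF, Q=17μC, V=4.25V), C3(2μF, Q=9μC, V=4.50V)
Op 1: CLOSE 3-2: Q_total=26.00, C_total=6.00, V=4.33; Q3=8.67, Q2=17.33; dissipated=0.042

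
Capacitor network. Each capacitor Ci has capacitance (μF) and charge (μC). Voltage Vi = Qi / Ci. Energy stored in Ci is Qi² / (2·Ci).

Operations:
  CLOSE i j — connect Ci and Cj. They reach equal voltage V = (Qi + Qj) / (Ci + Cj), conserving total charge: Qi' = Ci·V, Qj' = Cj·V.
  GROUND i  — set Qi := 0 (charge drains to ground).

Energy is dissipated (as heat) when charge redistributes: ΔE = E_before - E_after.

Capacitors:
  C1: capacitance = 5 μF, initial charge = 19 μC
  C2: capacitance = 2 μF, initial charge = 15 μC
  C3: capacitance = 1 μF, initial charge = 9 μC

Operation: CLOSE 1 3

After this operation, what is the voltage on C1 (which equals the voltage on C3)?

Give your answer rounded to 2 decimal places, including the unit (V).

Initial: C1(5μF, Q=19μC, V=3.80V), C2(2μF, Q=15μC, V=7.50V), C3(1μF, Q=9μC, V=9.00V)
Op 1: CLOSE 1-3: Q_total=28.00, C_total=6.00, V=4.67; Q1=23.33, Q3=4.67; dissipated=11.267

Answer: 4.67 V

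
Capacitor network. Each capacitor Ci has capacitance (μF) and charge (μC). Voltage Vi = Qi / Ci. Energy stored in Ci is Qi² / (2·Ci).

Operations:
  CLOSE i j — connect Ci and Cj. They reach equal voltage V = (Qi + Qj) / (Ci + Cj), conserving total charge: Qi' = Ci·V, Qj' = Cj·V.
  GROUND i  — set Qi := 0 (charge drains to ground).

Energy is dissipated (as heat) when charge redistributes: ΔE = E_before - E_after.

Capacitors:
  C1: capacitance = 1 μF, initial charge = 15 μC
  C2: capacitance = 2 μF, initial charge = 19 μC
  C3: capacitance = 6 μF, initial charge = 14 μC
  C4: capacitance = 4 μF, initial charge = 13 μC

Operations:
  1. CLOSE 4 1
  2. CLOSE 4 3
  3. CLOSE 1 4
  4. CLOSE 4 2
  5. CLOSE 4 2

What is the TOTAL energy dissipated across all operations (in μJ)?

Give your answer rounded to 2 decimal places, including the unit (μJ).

Initial: C1(1μF, Q=15μC, V=15.00V), C2(2μF, Q=19μC, V=9.50V), C3(6μF, Q=14μC, V=2.33V), C4(4μF, Q=13μC, V=3.25V)
Op 1: CLOSE 4-1: Q_total=28.00, C_total=5.00, V=5.60; Q4=22.40, Q1=5.60; dissipated=55.225
Op 2: CLOSE 4-3: Q_total=36.40, C_total=10.00, V=3.64; Q4=14.56, Q3=21.84; dissipated=12.805
Op 3: CLOSE 1-4: Q_total=20.16, C_total=5.00, V=4.03; Q1=4.03, Q4=16.13; dissipated=1.537
Op 4: CLOSE 4-2: Q_total=35.13, C_total=6.00, V=5.85; Q4=23.42, Q2=11.71; dissipated=19.933
Op 5: CLOSE 4-2: Q_total=35.13, C_total=6.00, V=5.85; Q4=23.42, Q2=11.71; dissipated=0.000
Total dissipated: 89.500 μJ

Answer: 89.50 μJ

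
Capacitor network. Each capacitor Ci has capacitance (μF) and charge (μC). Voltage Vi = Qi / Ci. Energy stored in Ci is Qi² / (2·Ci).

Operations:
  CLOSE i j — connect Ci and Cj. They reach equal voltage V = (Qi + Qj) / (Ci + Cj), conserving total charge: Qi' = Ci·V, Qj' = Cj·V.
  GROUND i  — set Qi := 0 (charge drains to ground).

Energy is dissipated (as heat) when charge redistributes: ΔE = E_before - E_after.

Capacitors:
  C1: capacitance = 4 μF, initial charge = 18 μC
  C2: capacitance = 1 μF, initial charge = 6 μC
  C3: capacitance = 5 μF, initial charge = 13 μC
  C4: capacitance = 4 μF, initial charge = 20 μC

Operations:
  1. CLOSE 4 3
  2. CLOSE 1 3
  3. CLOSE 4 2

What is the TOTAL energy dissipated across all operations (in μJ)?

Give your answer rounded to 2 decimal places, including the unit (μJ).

Answer: 9.35 μJ

Derivation:
Initial: C1(4μF, Q=18μC, V=4.50V), C2(1μF, Q=6μC, V=6.00V), C3(5μF, Q=13μC, V=2.60V), C4(4μF, Q=20μC, V=5.00V)
Op 1: CLOSE 4-3: Q_total=33.00, C_total=9.00, V=3.67; Q4=14.67, Q3=18.33; dissipated=6.400
Op 2: CLOSE 1-3: Q_total=36.33, C_total=9.00, V=4.04; Q1=16.15, Q3=20.19; dissipated=0.772
Op 3: CLOSE 4-2: Q_total=20.67, C_total=5.00, V=4.13; Q4=16.53, Q2=4.13; dissipated=2.178
Total dissipated: 9.349 μJ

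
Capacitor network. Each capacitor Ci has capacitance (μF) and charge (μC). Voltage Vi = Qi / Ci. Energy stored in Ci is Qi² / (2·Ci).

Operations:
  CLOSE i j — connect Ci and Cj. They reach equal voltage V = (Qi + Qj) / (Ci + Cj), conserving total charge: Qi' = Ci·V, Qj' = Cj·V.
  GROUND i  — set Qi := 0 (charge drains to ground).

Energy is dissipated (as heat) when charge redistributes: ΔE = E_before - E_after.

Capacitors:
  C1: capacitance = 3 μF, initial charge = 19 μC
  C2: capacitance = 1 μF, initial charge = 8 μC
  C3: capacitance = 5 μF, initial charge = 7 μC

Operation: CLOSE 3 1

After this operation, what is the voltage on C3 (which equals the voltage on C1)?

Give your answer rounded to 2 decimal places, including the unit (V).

Answer: 3.25 V

Derivation:
Initial: C1(3μF, Q=19μC, V=6.33V), C2(1μF, Q=8μC, V=8.00V), C3(5μF, Q=7μC, V=1.40V)
Op 1: CLOSE 3-1: Q_total=26.00, C_total=8.00, V=3.25; Q3=16.25, Q1=9.75; dissipated=22.817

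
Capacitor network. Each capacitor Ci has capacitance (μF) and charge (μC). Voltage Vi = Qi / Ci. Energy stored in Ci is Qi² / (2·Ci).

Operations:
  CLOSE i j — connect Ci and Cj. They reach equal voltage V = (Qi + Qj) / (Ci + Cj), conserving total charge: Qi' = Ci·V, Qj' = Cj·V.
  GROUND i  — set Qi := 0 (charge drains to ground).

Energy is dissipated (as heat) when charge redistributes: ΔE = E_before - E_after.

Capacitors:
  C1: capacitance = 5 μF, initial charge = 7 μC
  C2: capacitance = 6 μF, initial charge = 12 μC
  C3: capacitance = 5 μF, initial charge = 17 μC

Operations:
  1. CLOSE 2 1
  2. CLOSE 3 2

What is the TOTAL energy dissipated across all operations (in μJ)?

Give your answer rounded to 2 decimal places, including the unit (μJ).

Answer: 4.31 μJ

Derivation:
Initial: C1(5μF, Q=7μC, V=1.40V), C2(6μF, Q=12μC, V=2.00V), C3(5μF, Q=17μC, V=3.40V)
Op 1: CLOSE 2-1: Q_total=19.00, C_total=11.00, V=1.73; Q2=10.36, Q1=8.64; dissipated=0.491
Op 2: CLOSE 3-2: Q_total=27.36, C_total=11.00, V=2.49; Q3=12.44, Q2=14.93; dissipated=3.815
Total dissipated: 4.306 μJ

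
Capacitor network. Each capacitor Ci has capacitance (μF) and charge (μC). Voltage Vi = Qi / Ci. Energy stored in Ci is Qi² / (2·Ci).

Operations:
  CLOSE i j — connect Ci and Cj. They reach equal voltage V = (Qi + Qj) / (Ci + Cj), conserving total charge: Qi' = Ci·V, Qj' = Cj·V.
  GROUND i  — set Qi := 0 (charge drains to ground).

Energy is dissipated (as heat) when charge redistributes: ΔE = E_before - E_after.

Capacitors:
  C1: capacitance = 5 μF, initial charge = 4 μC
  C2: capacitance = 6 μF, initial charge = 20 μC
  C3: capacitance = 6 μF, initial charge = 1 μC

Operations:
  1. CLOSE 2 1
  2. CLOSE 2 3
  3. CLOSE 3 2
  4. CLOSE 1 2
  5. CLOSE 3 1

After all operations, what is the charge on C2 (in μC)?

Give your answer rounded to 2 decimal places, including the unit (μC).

Answer: 9.79 μC

Derivation:
Initial: C1(5μF, Q=4μC, V=0.80V), C2(6μF, Q=20μC, V=3.33V), C3(6μF, Q=1μC, V=0.17V)
Op 1: CLOSE 2-1: Q_total=24.00, C_total=11.00, V=2.18; Q2=13.09, Q1=10.91; dissipated=8.752
Op 2: CLOSE 2-3: Q_total=14.09, C_total=12.00, V=1.17; Q2=7.05, Q3=7.05; dissipated=6.091
Op 3: CLOSE 3-2: Q_total=14.09, C_total=12.00, V=1.17; Q3=7.05, Q2=7.05; dissipated=0.000
Op 4: CLOSE 1-2: Q_total=17.95, C_total=11.00, V=1.63; Q1=8.16, Q2=9.79; dissipated=1.384
Op 5: CLOSE 3-1: Q_total=15.21, C_total=11.00, V=1.38; Q3=8.29, Q1=6.91; dissipated=0.286
Final charges: Q1=6.91, Q2=9.79, Q3=8.29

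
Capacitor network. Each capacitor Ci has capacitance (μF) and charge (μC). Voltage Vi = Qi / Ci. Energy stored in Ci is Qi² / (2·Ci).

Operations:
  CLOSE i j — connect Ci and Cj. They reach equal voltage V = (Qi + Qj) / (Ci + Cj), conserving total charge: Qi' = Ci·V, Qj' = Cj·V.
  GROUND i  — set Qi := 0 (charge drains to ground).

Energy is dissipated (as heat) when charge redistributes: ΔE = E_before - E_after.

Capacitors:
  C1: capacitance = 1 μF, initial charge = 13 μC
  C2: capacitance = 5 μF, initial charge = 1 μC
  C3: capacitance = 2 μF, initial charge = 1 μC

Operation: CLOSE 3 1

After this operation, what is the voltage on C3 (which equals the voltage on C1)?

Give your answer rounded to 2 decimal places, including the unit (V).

Answer: 4.67 V

Derivation:
Initial: C1(1μF, Q=13μC, V=13.00V), C2(5μF, Q=1μC, V=0.20V), C3(2μF, Q=1μC, V=0.50V)
Op 1: CLOSE 3-1: Q_total=14.00, C_total=3.00, V=4.67; Q3=9.33, Q1=4.67; dissipated=52.083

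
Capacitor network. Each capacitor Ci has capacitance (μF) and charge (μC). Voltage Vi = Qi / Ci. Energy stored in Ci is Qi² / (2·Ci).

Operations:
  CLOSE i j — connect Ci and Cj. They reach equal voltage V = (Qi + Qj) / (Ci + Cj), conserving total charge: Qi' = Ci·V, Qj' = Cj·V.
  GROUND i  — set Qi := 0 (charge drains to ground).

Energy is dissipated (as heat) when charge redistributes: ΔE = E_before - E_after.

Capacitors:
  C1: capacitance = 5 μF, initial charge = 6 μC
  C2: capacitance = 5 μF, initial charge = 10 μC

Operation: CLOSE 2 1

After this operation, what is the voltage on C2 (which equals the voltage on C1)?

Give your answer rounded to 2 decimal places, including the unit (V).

Answer: 1.60 V

Derivation:
Initial: C1(5μF, Q=6μC, V=1.20V), C2(5μF, Q=10μC, V=2.00V)
Op 1: CLOSE 2-1: Q_total=16.00, C_total=10.00, V=1.60; Q2=8.00, Q1=8.00; dissipated=0.800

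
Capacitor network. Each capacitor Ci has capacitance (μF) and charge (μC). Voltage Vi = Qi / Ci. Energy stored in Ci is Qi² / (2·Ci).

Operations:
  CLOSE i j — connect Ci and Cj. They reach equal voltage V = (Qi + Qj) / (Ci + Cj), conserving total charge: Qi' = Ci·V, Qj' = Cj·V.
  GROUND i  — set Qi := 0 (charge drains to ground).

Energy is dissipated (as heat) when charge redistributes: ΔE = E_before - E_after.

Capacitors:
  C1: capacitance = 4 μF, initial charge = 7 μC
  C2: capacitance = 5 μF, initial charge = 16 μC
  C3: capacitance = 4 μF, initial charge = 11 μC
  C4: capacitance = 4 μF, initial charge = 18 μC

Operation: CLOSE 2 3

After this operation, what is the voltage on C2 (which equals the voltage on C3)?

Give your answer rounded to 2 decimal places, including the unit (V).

Initial: C1(4μF, Q=7μC, V=1.75V), C2(5μF, Q=16μC, V=3.20V), C3(4μF, Q=11μC, V=2.75V), C4(4μF, Q=18μC, V=4.50V)
Op 1: CLOSE 2-3: Q_total=27.00, C_total=9.00, V=3.00; Q2=15.00, Q3=12.00; dissipated=0.225

Answer: 3.00 V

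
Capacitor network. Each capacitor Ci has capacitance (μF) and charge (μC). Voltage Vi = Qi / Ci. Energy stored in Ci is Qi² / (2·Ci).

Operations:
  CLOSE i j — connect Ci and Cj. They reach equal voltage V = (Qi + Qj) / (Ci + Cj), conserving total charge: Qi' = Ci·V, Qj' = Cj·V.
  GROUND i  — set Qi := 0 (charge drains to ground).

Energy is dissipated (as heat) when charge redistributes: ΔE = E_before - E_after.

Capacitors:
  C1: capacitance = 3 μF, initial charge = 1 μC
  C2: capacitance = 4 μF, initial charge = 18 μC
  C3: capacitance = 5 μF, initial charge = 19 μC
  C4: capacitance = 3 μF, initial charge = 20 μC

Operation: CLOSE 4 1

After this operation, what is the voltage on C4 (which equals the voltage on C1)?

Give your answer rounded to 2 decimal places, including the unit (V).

Initial: C1(3μF, Q=1μC, V=0.33V), C2(4μF, Q=18μC, V=4.50V), C3(5μF, Q=19μC, V=3.80V), C4(3μF, Q=20μC, V=6.67V)
Op 1: CLOSE 4-1: Q_total=21.00, C_total=6.00, V=3.50; Q4=10.50, Q1=10.50; dissipated=30.083

Answer: 3.50 V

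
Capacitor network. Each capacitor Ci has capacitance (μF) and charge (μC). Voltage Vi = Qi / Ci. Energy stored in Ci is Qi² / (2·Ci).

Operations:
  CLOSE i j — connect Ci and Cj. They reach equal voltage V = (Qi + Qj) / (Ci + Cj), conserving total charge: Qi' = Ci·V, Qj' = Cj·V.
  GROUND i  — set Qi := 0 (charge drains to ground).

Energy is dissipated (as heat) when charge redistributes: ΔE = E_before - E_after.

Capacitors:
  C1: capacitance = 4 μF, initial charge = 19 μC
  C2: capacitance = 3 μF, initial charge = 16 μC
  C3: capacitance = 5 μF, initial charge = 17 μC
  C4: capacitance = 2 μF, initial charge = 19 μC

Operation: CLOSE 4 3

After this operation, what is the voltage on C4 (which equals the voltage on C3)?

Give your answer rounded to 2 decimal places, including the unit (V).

Answer: 5.14 V

Derivation:
Initial: C1(4μF, Q=19μC, V=4.75V), C2(3μF, Q=16μC, V=5.33V), C3(5μF, Q=17μC, V=3.40V), C4(2μF, Q=19μC, V=9.50V)
Op 1: CLOSE 4-3: Q_total=36.00, C_total=7.00, V=5.14; Q4=10.29, Q3=25.71; dissipated=26.579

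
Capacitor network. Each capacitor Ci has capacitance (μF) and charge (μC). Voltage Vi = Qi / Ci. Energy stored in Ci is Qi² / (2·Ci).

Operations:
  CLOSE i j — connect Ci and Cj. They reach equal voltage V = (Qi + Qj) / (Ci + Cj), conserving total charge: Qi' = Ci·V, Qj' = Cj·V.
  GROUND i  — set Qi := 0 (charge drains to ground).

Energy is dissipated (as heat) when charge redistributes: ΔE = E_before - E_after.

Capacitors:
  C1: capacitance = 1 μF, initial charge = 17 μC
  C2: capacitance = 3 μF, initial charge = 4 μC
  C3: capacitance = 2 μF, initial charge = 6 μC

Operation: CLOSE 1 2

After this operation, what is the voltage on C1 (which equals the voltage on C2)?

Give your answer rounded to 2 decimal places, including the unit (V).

Answer: 5.25 V

Derivation:
Initial: C1(1μF, Q=17μC, V=17.00V), C2(3μF, Q=4μC, V=1.33V), C3(2μF, Q=6μC, V=3.00V)
Op 1: CLOSE 1-2: Q_total=21.00, C_total=4.00, V=5.25; Q1=5.25, Q2=15.75; dissipated=92.042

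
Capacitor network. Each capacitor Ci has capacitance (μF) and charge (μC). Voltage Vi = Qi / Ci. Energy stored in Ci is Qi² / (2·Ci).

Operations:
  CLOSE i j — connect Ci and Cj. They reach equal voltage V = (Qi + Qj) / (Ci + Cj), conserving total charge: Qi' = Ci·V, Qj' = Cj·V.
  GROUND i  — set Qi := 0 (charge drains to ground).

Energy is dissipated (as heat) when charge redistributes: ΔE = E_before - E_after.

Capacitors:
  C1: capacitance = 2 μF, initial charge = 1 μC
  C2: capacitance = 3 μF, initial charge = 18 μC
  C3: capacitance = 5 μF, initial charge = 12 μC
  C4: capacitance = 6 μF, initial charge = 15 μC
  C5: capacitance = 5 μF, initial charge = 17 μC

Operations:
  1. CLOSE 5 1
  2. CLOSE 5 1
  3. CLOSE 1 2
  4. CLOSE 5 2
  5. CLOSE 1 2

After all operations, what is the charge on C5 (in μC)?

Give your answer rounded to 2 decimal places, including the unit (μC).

Answer: 16.71 μC

Derivation:
Initial: C1(2μF, Q=1μC, V=0.50V), C2(3μF, Q=18μC, V=6.00V), C3(5μF, Q=12μC, V=2.40V), C4(6μF, Q=15μC, V=2.50V), C5(5μF, Q=17μC, V=3.40V)
Op 1: CLOSE 5-1: Q_total=18.00, C_total=7.00, V=2.57; Q5=12.86, Q1=5.14; dissipated=6.007
Op 2: CLOSE 5-1: Q_total=18.00, C_total=7.00, V=2.57; Q5=12.86, Q1=5.14; dissipated=0.000
Op 3: CLOSE 1-2: Q_total=23.14, C_total=5.00, V=4.63; Q1=9.26, Q2=13.89; dissipated=7.053
Op 4: CLOSE 5-2: Q_total=26.74, C_total=8.00, V=3.34; Q5=16.71, Q2=10.03; dissipated=3.967
Op 5: CLOSE 1-2: Q_total=19.29, C_total=5.00, V=3.86; Q1=7.71, Q2=11.57; dissipated=0.992
Final charges: Q1=7.71, Q2=11.57, Q3=12.00, Q4=15.00, Q5=16.71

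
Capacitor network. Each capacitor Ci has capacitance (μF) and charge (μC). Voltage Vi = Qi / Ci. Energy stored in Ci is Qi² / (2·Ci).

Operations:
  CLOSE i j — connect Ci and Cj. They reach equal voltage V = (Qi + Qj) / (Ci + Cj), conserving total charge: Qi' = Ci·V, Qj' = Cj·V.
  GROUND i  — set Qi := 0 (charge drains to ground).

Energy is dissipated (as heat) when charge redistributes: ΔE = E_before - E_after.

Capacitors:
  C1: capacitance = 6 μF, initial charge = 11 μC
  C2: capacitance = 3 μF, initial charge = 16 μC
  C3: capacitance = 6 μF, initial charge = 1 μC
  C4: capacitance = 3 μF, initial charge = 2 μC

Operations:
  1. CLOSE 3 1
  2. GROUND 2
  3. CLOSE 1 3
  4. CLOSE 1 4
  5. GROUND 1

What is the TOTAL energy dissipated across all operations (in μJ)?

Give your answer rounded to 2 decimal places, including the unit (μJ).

Initial: C1(6μF, Q=11μC, V=1.83V), C2(3μF, Q=16μC, V=5.33V), C3(6μF, Q=1μC, V=0.17V), C4(3μF, Q=2μC, V=0.67V)
Op 1: CLOSE 3-1: Q_total=12.00, C_total=12.00, V=1.00; Q3=6.00, Q1=6.00; dissipated=4.167
Op 2: GROUND 2: Q2=0; energy lost=42.667
Op 3: CLOSE 1-3: Q_total=12.00, C_total=12.00, V=1.00; Q1=6.00, Q3=6.00; dissipated=0.000
Op 4: CLOSE 1-4: Q_total=8.00, C_total=9.00, V=0.89; Q1=5.33, Q4=2.67; dissipated=0.111
Op 5: GROUND 1: Q1=0; energy lost=2.370
Total dissipated: 49.315 μJ

Answer: 49.31 μJ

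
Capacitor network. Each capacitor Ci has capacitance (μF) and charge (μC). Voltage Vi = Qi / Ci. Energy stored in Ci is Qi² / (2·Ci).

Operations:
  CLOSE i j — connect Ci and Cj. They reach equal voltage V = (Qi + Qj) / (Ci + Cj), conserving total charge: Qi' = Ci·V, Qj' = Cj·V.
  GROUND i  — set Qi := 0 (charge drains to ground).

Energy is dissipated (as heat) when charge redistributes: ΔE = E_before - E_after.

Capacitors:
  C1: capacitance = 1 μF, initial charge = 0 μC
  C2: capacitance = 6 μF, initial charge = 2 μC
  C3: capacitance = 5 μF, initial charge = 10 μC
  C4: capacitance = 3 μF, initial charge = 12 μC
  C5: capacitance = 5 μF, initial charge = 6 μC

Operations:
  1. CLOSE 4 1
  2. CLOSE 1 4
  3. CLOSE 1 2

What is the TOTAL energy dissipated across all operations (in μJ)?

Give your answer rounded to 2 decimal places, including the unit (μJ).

Initial: C1(1μF, Q=0μC, V=0.00V), C2(6μF, Q=2μC, V=0.33V), C3(5μF, Q=10μC, V=2.00V), C4(3μF, Q=12μC, V=4.00V), C5(5μF, Q=6μC, V=1.20V)
Op 1: CLOSE 4-1: Q_total=12.00, C_total=4.00, V=3.00; Q4=9.00, Q1=3.00; dissipated=6.000
Op 2: CLOSE 1-4: Q_total=12.00, C_total=4.00, V=3.00; Q1=3.00, Q4=9.00; dissipated=0.000
Op 3: CLOSE 1-2: Q_total=5.00, C_total=7.00, V=0.71; Q1=0.71, Q2=4.29; dissipated=3.048
Total dissipated: 9.048 μJ

Answer: 9.05 μJ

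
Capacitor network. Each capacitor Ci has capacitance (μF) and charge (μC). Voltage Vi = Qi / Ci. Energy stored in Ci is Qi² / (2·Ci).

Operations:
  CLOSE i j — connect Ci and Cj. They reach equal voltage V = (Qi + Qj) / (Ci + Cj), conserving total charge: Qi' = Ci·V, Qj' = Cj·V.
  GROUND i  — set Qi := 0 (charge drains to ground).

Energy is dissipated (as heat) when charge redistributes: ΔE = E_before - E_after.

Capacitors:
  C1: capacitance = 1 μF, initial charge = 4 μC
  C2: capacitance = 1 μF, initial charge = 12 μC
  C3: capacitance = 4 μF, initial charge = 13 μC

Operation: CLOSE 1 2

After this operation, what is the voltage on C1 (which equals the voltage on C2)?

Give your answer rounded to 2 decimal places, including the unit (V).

Answer: 8.00 V

Derivation:
Initial: C1(1μF, Q=4μC, V=4.00V), C2(1μF, Q=12μC, V=12.00V), C3(4μF, Q=13μC, V=3.25V)
Op 1: CLOSE 1-2: Q_total=16.00, C_total=2.00, V=8.00; Q1=8.00, Q2=8.00; dissipated=16.000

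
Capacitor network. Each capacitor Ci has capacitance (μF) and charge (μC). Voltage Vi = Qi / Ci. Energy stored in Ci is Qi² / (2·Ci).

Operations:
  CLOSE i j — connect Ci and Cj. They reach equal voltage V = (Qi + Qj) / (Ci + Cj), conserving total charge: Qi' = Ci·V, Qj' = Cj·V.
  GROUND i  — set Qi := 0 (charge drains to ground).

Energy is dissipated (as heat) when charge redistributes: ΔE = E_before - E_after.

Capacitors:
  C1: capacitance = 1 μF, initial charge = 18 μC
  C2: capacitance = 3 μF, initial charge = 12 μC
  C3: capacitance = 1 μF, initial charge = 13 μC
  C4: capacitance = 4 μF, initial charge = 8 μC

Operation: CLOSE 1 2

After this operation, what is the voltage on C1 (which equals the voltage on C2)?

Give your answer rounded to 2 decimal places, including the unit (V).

Answer: 7.50 V

Derivation:
Initial: C1(1μF, Q=18μC, V=18.00V), C2(3μF, Q=12μC, V=4.00V), C3(1μF, Q=13μC, V=13.00V), C4(4μF, Q=8μC, V=2.00V)
Op 1: CLOSE 1-2: Q_total=30.00, C_total=4.00, V=7.50; Q1=7.50, Q2=22.50; dissipated=73.500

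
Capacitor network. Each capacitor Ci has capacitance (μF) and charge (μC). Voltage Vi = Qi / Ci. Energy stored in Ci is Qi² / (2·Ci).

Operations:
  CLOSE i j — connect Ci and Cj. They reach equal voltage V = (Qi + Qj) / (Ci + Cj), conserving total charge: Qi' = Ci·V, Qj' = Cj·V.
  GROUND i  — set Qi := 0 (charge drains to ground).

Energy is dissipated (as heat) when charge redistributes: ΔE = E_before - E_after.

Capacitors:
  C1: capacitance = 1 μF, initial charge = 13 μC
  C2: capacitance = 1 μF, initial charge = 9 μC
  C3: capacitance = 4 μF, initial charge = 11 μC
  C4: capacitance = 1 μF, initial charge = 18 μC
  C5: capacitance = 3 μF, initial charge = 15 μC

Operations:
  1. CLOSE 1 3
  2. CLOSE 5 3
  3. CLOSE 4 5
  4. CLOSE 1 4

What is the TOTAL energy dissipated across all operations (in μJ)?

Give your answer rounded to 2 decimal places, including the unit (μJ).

Answer: 109.38 μJ

Derivation:
Initial: C1(1μF, Q=13μC, V=13.00V), C2(1μF, Q=9μC, V=9.00V), C3(4μF, Q=11μC, V=2.75V), C4(1μF, Q=18μC, V=18.00V), C5(3μF, Q=15μC, V=5.00V)
Op 1: CLOSE 1-3: Q_total=24.00, C_total=5.00, V=4.80; Q1=4.80, Q3=19.20; dissipated=42.025
Op 2: CLOSE 5-3: Q_total=34.20, C_total=7.00, V=4.89; Q5=14.66, Q3=19.54; dissipated=0.034
Op 3: CLOSE 4-5: Q_total=32.66, C_total=4.00, V=8.16; Q4=8.16, Q5=24.49; dissipated=64.494
Op 4: CLOSE 1-4: Q_total=12.96, C_total=2.00, V=6.48; Q1=6.48, Q4=6.48; dissipated=2.830
Total dissipated: 109.383 μJ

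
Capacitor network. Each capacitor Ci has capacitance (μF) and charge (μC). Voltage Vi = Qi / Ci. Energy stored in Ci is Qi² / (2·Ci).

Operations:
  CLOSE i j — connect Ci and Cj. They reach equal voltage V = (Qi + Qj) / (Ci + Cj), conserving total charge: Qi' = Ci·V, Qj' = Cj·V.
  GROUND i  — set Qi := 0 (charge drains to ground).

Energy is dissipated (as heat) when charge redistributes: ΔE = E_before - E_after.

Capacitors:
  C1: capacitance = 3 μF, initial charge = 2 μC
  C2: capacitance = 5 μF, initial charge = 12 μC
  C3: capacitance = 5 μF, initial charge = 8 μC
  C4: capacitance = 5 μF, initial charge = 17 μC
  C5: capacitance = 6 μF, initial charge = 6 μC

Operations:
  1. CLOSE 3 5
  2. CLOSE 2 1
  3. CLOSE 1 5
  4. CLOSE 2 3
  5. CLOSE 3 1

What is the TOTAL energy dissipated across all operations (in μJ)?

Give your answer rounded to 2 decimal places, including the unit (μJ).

Initial: C1(3μF, Q=2μC, V=0.67V), C2(5μF, Q=12μC, V=2.40V), C3(5μF, Q=8μC, V=1.60V), C4(5μF, Q=17μC, V=3.40V), C5(6μF, Q=6μC, V=1.00V)
Op 1: CLOSE 3-5: Q_total=14.00, C_total=11.00, V=1.27; Q3=6.36, Q5=7.64; dissipated=0.491
Op 2: CLOSE 2-1: Q_total=14.00, C_total=8.00, V=1.75; Q2=8.75, Q1=5.25; dissipated=2.817
Op 3: CLOSE 1-5: Q_total=12.89, C_total=9.00, V=1.43; Q1=4.30, Q5=8.59; dissipated=0.228
Op 4: CLOSE 2-3: Q_total=15.11, C_total=10.00, V=1.51; Q2=7.56, Q3=7.56; dissipated=0.285
Op 5: CLOSE 3-1: Q_total=11.85, C_total=8.00, V=1.48; Q3=7.41, Q1=4.44; dissipated=0.006
Total dissipated: 3.826 μJ

Answer: 3.83 μJ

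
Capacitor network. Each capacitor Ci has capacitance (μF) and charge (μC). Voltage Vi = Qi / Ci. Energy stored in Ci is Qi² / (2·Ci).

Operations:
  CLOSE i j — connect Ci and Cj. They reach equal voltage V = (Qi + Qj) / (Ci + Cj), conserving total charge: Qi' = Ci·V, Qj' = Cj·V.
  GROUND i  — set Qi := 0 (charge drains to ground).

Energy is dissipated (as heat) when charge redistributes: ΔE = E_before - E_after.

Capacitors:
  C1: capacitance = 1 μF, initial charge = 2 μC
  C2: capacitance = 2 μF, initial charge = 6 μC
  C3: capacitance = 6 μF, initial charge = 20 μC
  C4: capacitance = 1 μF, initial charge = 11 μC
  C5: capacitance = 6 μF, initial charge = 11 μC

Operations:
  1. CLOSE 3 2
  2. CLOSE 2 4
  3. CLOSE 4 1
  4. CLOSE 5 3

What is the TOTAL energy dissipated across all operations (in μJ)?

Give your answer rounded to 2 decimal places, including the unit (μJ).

Initial: C1(1μF, Q=2μC, V=2.00V), C2(2μF, Q=6μC, V=3.00V), C3(6μF, Q=20μC, V=3.33V), C4(1μF, Q=11μC, V=11.00V), C5(6μF, Q=11μC, V=1.83V)
Op 1: CLOSE 3-2: Q_total=26.00, C_total=8.00, V=3.25; Q3=19.50, Q2=6.50; dissipated=0.083
Op 2: CLOSE 2-4: Q_total=17.50, C_total=3.00, V=5.83; Q2=11.67, Q4=5.83; dissipated=20.021
Op 3: CLOSE 4-1: Q_total=7.83, C_total=2.00, V=3.92; Q4=3.92, Q1=3.92; dissipated=3.674
Op 4: CLOSE 5-3: Q_total=30.50, C_total=12.00, V=2.54; Q5=15.25, Q3=15.25; dissipated=3.010
Total dissipated: 26.788 μJ

Answer: 26.79 μJ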